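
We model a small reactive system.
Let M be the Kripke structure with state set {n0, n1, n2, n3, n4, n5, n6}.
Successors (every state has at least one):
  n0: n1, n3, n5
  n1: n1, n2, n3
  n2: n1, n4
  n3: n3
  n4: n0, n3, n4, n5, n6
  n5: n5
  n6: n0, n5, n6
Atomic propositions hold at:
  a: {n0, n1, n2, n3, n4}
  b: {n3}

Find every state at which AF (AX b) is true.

Sat(AX b) = {s : every successor in {n3}} = {n3}
AF (AX b): least fixpoint, start Z0 = {n3}, add states with every successor in Z. Already a fixed point.
Sat(AF (AX b)) = {n3}

{n3}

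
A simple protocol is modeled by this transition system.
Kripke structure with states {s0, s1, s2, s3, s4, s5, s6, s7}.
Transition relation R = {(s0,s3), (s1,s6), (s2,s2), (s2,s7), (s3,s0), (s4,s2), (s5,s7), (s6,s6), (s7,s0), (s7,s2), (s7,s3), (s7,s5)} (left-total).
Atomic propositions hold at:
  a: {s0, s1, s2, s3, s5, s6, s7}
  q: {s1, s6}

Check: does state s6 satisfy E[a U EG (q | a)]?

Yes

Sat(q | a) = {s0, s1, s2, s3, s5, s6, s7}
EG (q | a): greatest fixpoint, start Z0 = {s0, s1, s2, s3, s5, s6, s7}, keep only states in Sat with some successor in Z. Already a fixed point.
Sat(EG (q | a)) = {s0, s1, s2, s3, s5, s6, s7}
E[a U EG (q | a)]: least fixpoint, start Z0 = Sat(EG (q | a)) = {s0, s1, s2, s3, s5, s6, s7}, add states in Sat(a) with some successor in Z. Already a fixed point.
Sat(E[a U EG (q | a)]) = {s0, s1, s2, s3, s5, s6, s7}
s6 ∈ Sat(E[a U EG (q | a)]) = {s0, s1, s2, s3, s5, s6, s7}, so the formula holds at s6.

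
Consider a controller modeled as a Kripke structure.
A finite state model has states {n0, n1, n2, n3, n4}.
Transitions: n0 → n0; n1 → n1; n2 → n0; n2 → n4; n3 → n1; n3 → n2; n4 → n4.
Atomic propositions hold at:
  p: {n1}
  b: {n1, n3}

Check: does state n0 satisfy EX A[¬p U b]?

No

Sat(¬p) = {n0, n2, n3, n4}
A[¬p U b]: least fixpoint, start Z0 = Sat(b) = {n1, n3}, add states in Sat(¬p) with every successor in Z. Already a fixed point.
Sat(A[¬p U b]) = {n1, n3}
Sat(EX A[¬p U b]) = {s : some successor in {n1, n3}} = {n1, n3}
n0 ∉ Sat(EX A[¬p U b]) = {n1, n3}, so the formula does not hold at n0.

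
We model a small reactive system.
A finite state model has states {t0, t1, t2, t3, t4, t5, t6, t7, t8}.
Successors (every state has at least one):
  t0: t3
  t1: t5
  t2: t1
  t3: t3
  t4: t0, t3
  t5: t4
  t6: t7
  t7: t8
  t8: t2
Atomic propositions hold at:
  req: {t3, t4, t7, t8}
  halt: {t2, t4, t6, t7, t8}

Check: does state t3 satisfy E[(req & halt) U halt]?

No

Sat(req & halt) = {t4, t7, t8}
E[(req & halt) U halt]: least fixpoint, start Z0 = Sat(halt) = {t2, t4, t6, t7, t8}, add states in Sat(req & halt) with some successor in Z. Already a fixed point.
Sat(E[(req & halt) U halt]) = {t2, t4, t6, t7, t8}
t3 ∉ Sat(E[(req & halt) U halt]) = {t2, t4, t6, t7, t8}, so the formula does not hold at t3.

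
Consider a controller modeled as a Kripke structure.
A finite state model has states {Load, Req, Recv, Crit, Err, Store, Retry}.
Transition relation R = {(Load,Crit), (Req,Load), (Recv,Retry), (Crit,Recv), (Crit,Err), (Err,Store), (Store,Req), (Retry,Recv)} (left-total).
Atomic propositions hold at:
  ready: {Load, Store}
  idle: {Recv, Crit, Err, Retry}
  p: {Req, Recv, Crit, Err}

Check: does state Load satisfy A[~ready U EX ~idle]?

No

Sat(~ready) = {Req, Recv, Crit, Err, Retry}
Sat(~idle) = {Load, Req, Store}
Sat(EX ~idle) = {s : some successor in {Load, Req, Store}} = {Req, Err, Store}
A[~ready U EX ~idle]: least fixpoint, start Z0 = Sat(EX ~idle) = {Req, Err, Store}, add states in Sat(~ready) with every successor in Z. Already a fixed point.
Sat(A[~ready U EX ~idle]) = {Req, Err, Store}
Load ∉ Sat(A[~ready U EX ~idle]) = {Req, Err, Store}, so the formula does not hold at Load.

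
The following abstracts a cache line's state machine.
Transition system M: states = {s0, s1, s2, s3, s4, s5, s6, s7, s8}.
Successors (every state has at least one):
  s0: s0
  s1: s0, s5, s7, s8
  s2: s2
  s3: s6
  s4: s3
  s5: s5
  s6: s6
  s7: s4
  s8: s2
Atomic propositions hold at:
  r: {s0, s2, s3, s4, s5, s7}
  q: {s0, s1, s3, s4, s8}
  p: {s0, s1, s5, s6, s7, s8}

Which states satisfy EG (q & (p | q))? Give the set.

Sat(p | q) = {s0, s1, s3, s4, s5, s6, s7, s8}
Sat(q & (p | q)) = {s0, s1, s3, s4, s8}
EG (q & (p | q)): greatest fixpoint, start Z0 = {s0, s1, s3, s4, s8}, keep only states in Sat with some successor in Z. Z1 = {s0, s1, s4}; Z2 = {s0, s1}; fixed.
Sat(EG (q & (p | q))) = {s0, s1}

{s0, s1}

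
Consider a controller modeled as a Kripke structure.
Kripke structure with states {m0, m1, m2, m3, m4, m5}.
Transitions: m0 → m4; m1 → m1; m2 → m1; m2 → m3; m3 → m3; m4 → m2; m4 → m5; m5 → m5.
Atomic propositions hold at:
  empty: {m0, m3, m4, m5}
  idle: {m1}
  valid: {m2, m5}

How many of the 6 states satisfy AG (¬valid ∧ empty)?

Sat(¬valid) = {m0, m1, m3, m4}
Sat(¬valid ∧ empty) = {m0, m3, m4}
AG (¬valid ∧ empty): greatest fixpoint, start Z0 = {m0, m3, m4}, keep only states in Sat with every successor in Z. Z1 = {m0, m3}; Z2 = {m3}; fixed.
Sat(AG (¬valid ∧ empty)) = {m3}
|Sat(AG (¬valid ∧ empty))| = |{m3}| = 1.

1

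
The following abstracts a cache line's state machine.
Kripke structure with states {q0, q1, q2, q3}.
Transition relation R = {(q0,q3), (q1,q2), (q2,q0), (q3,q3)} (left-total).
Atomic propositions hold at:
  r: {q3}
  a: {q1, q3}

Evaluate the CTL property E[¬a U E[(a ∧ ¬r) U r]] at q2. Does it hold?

Sat(¬a) = {q0, q2}
Sat(¬r) = {q0, q1, q2}
Sat(a ∧ ¬r) = {q1}
E[(a ∧ ¬r) U r]: least fixpoint, start Z0 = Sat(r) = {q3}, add states in Sat(a ∧ ¬r) with some successor in Z. Already a fixed point.
Sat(E[(a ∧ ¬r) U r]) = {q3}
E[¬a U E[(a ∧ ¬r) U r]]: least fixpoint, start Z0 = Sat(E[(a ∧ ¬r) U r]) = {q3}, add states in Sat(¬a) with some successor in Z. Z1 = {q0, q3}; Z2 = {q0, q2, q3}; fixed.
Sat(E[¬a U E[(a ∧ ¬r) U r]]) = {q0, q2, q3}
q2 ∈ Sat(E[¬a U E[(a ∧ ¬r) U r]]) = {q0, q2, q3}, so the formula holds at q2.

Yes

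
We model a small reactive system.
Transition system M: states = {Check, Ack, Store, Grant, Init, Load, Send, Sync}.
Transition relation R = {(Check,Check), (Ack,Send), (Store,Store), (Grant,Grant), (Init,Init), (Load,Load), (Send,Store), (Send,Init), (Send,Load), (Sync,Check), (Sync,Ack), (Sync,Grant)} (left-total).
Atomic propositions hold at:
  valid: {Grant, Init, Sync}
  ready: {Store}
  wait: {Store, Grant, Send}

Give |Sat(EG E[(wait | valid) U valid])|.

Sat(wait | valid) = {Store, Grant, Init, Send, Sync}
E[(wait | valid) U valid]: least fixpoint, start Z0 = Sat(valid) = {Grant, Init, Sync}, add states in Sat(wait | valid) with some successor in Z. Z1 = {Grant, Init, Send, Sync}; fixed.
Sat(E[(wait | valid) U valid]) = {Grant, Init, Send, Sync}
EG E[(wait | valid) U valid]: greatest fixpoint, start Z0 = {Grant, Init, Send, Sync}, keep only states in Sat with some successor in Z. Already a fixed point.
Sat(EG E[(wait | valid) U valid]) = {Grant, Init, Send, Sync}
|Sat(EG E[(wait | valid) U valid])| = |{Grant, Init, Send, Sync}| = 4.

4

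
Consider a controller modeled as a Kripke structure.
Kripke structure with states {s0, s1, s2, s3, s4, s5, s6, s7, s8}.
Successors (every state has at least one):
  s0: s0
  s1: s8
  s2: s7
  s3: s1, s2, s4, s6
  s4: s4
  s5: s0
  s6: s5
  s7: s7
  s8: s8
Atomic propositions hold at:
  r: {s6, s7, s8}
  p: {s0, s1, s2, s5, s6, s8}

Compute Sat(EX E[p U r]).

{s1, s2, s3, s7, s8}

E[p U r]: least fixpoint, start Z0 = Sat(r) = {s6, s7, s8}, add states in Sat(p) with some successor in Z. Z1 = {s1, s2, s6, s7, s8}; fixed.
Sat(E[p U r]) = {s1, s2, s6, s7, s8}
Sat(EX E[p U r]) = {s : some successor in {s1, s2, s6, s7, s8}} = {s1, s2, s3, s7, s8}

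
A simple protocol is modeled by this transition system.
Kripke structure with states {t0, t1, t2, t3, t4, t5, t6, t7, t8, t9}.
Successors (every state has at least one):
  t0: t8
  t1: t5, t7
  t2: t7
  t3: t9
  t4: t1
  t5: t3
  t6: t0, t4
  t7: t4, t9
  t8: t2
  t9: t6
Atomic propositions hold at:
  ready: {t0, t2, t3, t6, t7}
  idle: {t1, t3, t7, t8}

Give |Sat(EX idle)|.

Sat(EX idle) = {s : some successor in {t1, t3, t7, t8}} = {t0, t1, t2, t4, t5}
|Sat(EX idle)| = |{t0, t1, t2, t4, t5}| = 5.

5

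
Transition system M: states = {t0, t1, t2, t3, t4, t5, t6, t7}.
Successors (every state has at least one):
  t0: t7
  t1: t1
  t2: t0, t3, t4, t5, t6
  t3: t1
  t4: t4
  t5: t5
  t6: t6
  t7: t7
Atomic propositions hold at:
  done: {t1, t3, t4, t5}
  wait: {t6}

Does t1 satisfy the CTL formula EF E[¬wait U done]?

Yes

Sat(¬wait) = {t0, t1, t2, t3, t4, t5, t7}
E[¬wait U done]: least fixpoint, start Z0 = Sat(done) = {t1, t3, t4, t5}, add states in Sat(¬wait) with some successor in Z. Z1 = {t1, t2, t3, t4, t5}; fixed.
Sat(E[¬wait U done]) = {t1, t2, t3, t4, t5}
EF E[¬wait U done]: least fixpoint, start Z0 = {t1, t2, t3, t4, t5}, add states with some successor in Z. Already a fixed point.
Sat(EF E[¬wait U done]) = {t1, t2, t3, t4, t5}
t1 ∈ Sat(EF E[¬wait U done]) = {t1, t2, t3, t4, t5}, so the formula holds at t1.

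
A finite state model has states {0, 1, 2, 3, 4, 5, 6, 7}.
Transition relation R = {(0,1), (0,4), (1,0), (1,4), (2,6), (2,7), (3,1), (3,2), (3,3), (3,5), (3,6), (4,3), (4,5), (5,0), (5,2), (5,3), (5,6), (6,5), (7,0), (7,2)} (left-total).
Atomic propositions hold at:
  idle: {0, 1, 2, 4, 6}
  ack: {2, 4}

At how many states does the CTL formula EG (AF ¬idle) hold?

6

Sat(¬idle) = {3, 5, 7}
AF ¬idle: least fixpoint, start Z0 = {3, 5, 7}, add states with every successor in Z. Z1 = {3, 4, 5, 6, 7}; Z2 = {2, 3, 4, 5, 6, 7}; fixed.
Sat(AF ¬idle) = {2, 3, 4, 5, 6, 7}
EG (AF ¬idle): greatest fixpoint, start Z0 = {2, 3, 4, 5, 6, 7}, keep only states in Sat with some successor in Z. Already a fixed point.
Sat(EG (AF ¬idle)) = {2, 3, 4, 5, 6, 7}
|Sat(EG (AF ¬idle))| = |{2, 3, 4, 5, 6, 7}| = 6.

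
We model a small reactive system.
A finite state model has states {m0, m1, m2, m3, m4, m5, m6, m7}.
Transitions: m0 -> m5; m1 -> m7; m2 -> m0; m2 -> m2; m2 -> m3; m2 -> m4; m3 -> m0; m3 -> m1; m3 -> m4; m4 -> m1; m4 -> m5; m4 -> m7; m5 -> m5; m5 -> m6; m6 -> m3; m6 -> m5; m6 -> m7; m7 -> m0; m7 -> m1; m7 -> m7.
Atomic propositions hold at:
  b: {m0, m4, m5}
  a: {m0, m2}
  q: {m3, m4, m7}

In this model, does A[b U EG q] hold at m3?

EG q: greatest fixpoint, start Z0 = {m3, m4, m7}, keep only states in Sat with some successor in Z. Already a fixed point.
Sat(EG q) = {m3, m4, m7}
A[b U EG q]: least fixpoint, start Z0 = Sat(EG q) = {m3, m4, m7}, add states in Sat(b) with every successor in Z. Already a fixed point.
Sat(A[b U EG q]) = {m3, m4, m7}
m3 ∈ Sat(A[b U EG q]) = {m3, m4, m7}, so the formula holds at m3.

Yes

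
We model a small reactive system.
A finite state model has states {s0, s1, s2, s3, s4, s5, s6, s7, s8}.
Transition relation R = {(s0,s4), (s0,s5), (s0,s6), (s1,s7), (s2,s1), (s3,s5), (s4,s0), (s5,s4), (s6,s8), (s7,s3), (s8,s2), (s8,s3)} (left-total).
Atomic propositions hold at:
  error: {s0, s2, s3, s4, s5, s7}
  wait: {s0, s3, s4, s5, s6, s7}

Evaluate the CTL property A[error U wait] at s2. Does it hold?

No

A[error U wait]: least fixpoint, start Z0 = Sat(wait) = {s0, s3, s4, s5, s6, s7}, add states in Sat(error) with every successor in Z. Already a fixed point.
Sat(A[error U wait]) = {s0, s3, s4, s5, s6, s7}
s2 ∉ Sat(A[error U wait]) = {s0, s3, s4, s5, s6, s7}, so the formula does not hold at s2.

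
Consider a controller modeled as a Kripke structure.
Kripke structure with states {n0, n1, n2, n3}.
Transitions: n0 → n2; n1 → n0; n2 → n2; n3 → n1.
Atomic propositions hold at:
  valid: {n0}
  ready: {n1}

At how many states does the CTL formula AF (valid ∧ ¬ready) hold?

3

Sat(¬ready) = {n0, n2, n3}
Sat(valid ∧ ¬ready) = {n0}
AF (valid ∧ ¬ready): least fixpoint, start Z0 = {n0}, add states with every successor in Z. Z1 = {n0, n1}; Z2 = {n0, n1, n3}; fixed.
Sat(AF (valid ∧ ¬ready)) = {n0, n1, n3}
|Sat(AF (valid ∧ ¬ready))| = |{n0, n1, n3}| = 3.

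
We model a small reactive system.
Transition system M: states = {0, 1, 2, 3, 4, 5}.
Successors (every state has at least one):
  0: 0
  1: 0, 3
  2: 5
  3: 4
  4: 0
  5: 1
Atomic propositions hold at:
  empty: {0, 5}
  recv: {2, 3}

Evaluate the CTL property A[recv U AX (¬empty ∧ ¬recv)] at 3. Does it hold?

Yes

Sat(¬empty) = {1, 2, 3, 4}
Sat(¬recv) = {0, 1, 4, 5}
Sat(¬empty ∧ ¬recv) = {1, 4}
Sat(AX (¬empty ∧ ¬recv)) = {s : every successor in {1, 4}} = {3, 5}
A[recv U AX (¬empty ∧ ¬recv)]: least fixpoint, start Z0 = Sat(AX (¬empty ∧ ¬recv)) = {3, 5}, add states in Sat(recv) with every successor in Z. Z1 = {2, 3, 5}; fixed.
Sat(A[recv U AX (¬empty ∧ ¬recv)]) = {2, 3, 5}
3 ∈ Sat(A[recv U AX (¬empty ∧ ¬recv)]) = {2, 3, 5}, so the formula holds at 3.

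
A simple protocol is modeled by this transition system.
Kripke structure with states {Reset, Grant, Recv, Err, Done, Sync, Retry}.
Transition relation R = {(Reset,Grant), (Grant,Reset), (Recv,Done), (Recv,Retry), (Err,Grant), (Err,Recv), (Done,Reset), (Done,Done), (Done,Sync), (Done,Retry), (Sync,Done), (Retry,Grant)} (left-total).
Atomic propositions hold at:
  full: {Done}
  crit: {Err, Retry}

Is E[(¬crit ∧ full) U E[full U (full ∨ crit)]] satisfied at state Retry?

Sat(¬crit) = {Reset, Grant, Recv, Done, Sync}
Sat(¬crit ∧ full) = {Done}
Sat(full ∨ crit) = {Err, Done, Retry}
E[full U (full ∨ crit)]: least fixpoint, start Z0 = Sat((full ∨ crit)) = {Err, Done, Retry}, add states in Sat(full) with some successor in Z. Already a fixed point.
Sat(E[full U (full ∨ crit)]) = {Err, Done, Retry}
E[(¬crit ∧ full) U E[full U (full ∨ crit)]]: least fixpoint, start Z0 = Sat(E[full U (full ∨ crit)]) = {Err, Done, Retry}, add states in Sat(¬crit ∧ full) with some successor in Z. Already a fixed point.
Sat(E[(¬crit ∧ full) U E[full U (full ∨ crit)]]) = {Err, Done, Retry}
Retry ∈ Sat(E[(¬crit ∧ full) U E[full U (full ∨ crit)]]) = {Err, Done, Retry}, so the formula holds at Retry.

Yes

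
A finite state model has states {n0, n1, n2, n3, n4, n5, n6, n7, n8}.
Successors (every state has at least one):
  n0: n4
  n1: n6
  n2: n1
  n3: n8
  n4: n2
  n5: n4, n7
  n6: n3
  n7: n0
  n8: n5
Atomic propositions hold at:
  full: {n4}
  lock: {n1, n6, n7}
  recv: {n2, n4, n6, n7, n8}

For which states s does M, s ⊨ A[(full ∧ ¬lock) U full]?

{n4}

Sat(¬lock) = {n0, n2, n3, n4, n5, n8}
Sat(full ∧ ¬lock) = {n4}
A[(full ∧ ¬lock) U full]: least fixpoint, start Z0 = Sat(full) = {n4}, add states in Sat(full ∧ ¬lock) with every successor in Z. Already a fixed point.
Sat(A[(full ∧ ¬lock) U full]) = {n4}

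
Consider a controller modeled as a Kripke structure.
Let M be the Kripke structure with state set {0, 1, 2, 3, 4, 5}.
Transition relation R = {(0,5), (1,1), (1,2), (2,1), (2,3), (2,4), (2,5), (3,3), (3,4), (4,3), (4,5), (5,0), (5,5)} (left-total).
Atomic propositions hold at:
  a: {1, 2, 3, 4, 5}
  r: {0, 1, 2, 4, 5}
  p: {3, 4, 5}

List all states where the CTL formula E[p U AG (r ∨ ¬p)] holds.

{0, 3, 4, 5}

Sat(¬p) = {0, 1, 2}
Sat(r ∨ ¬p) = {0, 1, 2, 4, 5}
AG (r ∨ ¬p): greatest fixpoint, start Z0 = {0, 1, 2, 4, 5}, keep only states in Sat with every successor in Z. Z1 = {0, 1, 5}; Z2 = {0, 5}; fixed.
Sat(AG (r ∨ ¬p)) = {0, 5}
E[p U AG (r ∨ ¬p)]: least fixpoint, start Z0 = Sat(AG (r ∨ ¬p)) = {0, 5}, add states in Sat(p) with some successor in Z. Z1 = {0, 4, 5}; Z2 = {0, 3, 4, 5}; fixed.
Sat(E[p U AG (r ∨ ¬p)]) = {0, 3, 4, 5}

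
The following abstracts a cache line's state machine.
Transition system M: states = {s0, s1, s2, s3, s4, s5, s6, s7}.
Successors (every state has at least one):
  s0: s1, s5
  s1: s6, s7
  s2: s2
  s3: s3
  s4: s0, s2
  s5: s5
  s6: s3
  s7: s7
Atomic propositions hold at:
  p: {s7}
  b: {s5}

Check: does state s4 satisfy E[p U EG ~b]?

Sat(~b) = {s0, s1, s2, s3, s4, s6, s7}
EG ~b: greatest fixpoint, start Z0 = {s0, s1, s2, s3, s4, s6, s7}, keep only states in Sat with some successor in Z. Already a fixed point.
Sat(EG ~b) = {s0, s1, s2, s3, s4, s6, s7}
E[p U EG ~b]: least fixpoint, start Z0 = Sat(EG ~b) = {s0, s1, s2, s3, s4, s6, s7}, add states in Sat(p) with some successor in Z. Already a fixed point.
Sat(E[p U EG ~b]) = {s0, s1, s2, s3, s4, s6, s7}
s4 ∈ Sat(E[p U EG ~b]) = {s0, s1, s2, s3, s4, s6, s7}, so the formula holds at s4.

Yes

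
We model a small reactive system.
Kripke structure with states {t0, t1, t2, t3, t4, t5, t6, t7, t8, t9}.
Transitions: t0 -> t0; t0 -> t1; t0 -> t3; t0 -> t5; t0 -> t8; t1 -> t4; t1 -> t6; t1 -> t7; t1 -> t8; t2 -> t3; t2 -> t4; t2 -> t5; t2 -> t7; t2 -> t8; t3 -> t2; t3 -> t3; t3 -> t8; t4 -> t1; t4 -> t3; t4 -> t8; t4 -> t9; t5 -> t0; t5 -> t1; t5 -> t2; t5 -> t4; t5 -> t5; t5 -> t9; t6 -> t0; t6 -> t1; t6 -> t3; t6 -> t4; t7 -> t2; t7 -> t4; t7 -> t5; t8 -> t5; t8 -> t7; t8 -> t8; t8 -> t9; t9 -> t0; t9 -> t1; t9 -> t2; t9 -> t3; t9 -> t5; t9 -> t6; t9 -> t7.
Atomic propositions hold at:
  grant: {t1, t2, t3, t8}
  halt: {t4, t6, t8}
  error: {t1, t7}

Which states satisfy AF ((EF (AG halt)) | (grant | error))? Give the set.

AG halt: greatest fixpoint, start Z0 = {t4, t6, t8}, keep only states in Sat with every successor in Z. Z1 = ∅; fixed.
Sat(AG halt) = ∅
EF (AG halt): least fixpoint, start Z0 = ∅, add states with some successor in Z. Already a fixed point.
Sat(EF (AG halt)) = ∅
Sat(grant | error) = {t1, t2, t3, t7, t8}
Sat((EF (AG halt)) | (grant | error)) = {t1, t2, t3, t7, t8}
AF ((EF (AG halt)) | (grant | error)): least fixpoint, start Z0 = {t1, t2, t3, t7, t8}, add states with every successor in Z. Already a fixed point.
Sat(AF ((EF (AG halt)) | (grant | error))) = {t1, t2, t3, t7, t8}

{t1, t2, t3, t7, t8}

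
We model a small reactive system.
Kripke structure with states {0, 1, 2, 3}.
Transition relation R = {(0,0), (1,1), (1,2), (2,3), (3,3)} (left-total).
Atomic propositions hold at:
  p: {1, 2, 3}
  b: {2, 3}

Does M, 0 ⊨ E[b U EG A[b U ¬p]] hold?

Sat(¬p) = {0}
A[b U ¬p]: least fixpoint, start Z0 = Sat(¬p) = {0}, add states in Sat(b) with every successor in Z. Already a fixed point.
Sat(A[b U ¬p]) = {0}
EG A[b U ¬p]: greatest fixpoint, start Z0 = {0}, keep only states in Sat with some successor in Z. Already a fixed point.
Sat(EG A[b U ¬p]) = {0}
E[b U EG A[b U ¬p]]: least fixpoint, start Z0 = Sat(EG A[b U ¬p]) = {0}, add states in Sat(b) with some successor in Z. Already a fixed point.
Sat(E[b U EG A[b U ¬p]]) = {0}
0 ∈ Sat(E[b U EG A[b U ¬p]]) = {0}, so the formula holds at 0.

Yes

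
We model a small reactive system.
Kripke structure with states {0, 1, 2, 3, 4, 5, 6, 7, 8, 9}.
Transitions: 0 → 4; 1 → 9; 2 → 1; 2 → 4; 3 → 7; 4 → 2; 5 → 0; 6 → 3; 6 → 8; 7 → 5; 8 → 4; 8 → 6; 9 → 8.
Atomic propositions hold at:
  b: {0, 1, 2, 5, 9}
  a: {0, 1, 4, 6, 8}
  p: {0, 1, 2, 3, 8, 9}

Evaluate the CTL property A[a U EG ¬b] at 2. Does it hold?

No

Sat(¬b) = {3, 4, 6, 7, 8}
EG ¬b: greatest fixpoint, start Z0 = {3, 4, 6, 7, 8}, keep only states in Sat with some successor in Z. Z1 = {3, 6, 8}; Z2 = {6, 8}; fixed.
Sat(EG ¬b) = {6, 8}
A[a U EG ¬b]: least fixpoint, start Z0 = Sat(EG ¬b) = {6, 8}, add states in Sat(a) with every successor in Z. Already a fixed point.
Sat(A[a U EG ¬b]) = {6, 8}
2 ∉ Sat(A[a U EG ¬b]) = {6, 8}, so the formula does not hold at 2.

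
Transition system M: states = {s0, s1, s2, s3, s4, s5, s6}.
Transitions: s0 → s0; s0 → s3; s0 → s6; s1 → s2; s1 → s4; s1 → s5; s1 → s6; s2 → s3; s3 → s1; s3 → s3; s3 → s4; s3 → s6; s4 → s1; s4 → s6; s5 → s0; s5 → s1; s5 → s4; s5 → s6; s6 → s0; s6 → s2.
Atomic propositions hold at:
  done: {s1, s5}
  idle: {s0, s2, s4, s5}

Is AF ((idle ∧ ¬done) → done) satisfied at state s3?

Yes

Sat(¬done) = {s0, s2, s3, s4, s6}
Sat(idle ∧ ¬done) = {s0, s2, s4}
Sat((idle ∧ ¬done) → done) = {s1, s3, s5, s6}
AF ((idle ∧ ¬done) → done): least fixpoint, start Z0 = {s1, s3, s5, s6}, add states with every successor in Z. Z1 = {s1, s2, s3, s4, s5, s6}; fixed.
Sat(AF ((idle ∧ ¬done) → done)) = {s1, s2, s3, s4, s5, s6}
s3 ∈ Sat(AF ((idle ∧ ¬done) → done)) = {s1, s2, s3, s4, s5, s6}, so the formula holds at s3.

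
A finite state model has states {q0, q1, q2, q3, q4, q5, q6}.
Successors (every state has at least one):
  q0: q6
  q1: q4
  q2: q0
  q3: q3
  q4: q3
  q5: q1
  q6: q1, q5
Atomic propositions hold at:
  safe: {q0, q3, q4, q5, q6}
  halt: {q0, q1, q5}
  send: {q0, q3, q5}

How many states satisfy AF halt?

AF halt: least fixpoint, start Z0 = {q0, q1, q5}, add states with every successor in Z. Z1 = {q0, q1, q2, q5, q6}; fixed.
Sat(AF halt) = {q0, q1, q2, q5, q6}
|Sat(AF halt)| = |{q0, q1, q2, q5, q6}| = 5.

5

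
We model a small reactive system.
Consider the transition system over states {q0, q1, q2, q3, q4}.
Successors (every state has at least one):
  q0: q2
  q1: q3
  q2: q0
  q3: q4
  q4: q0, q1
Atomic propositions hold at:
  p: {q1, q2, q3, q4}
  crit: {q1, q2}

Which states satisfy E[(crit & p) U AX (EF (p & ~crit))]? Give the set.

{q1, q3}

Sat(crit & p) = {q1, q2}
Sat(~crit) = {q0, q3, q4}
Sat(p & ~crit) = {q3, q4}
EF (p & ~crit): least fixpoint, start Z0 = {q3, q4}, add states with some successor in Z. Z1 = {q1, q3, q4}; fixed.
Sat(EF (p & ~crit)) = {q1, q3, q4}
Sat(AX (EF (p & ~crit))) = {s : every successor in {q1, q3, q4}} = {q1, q3}
E[(crit & p) U AX (EF (p & ~crit))]: least fixpoint, start Z0 = Sat(AX (EF (p & ~crit))) = {q1, q3}, add states in Sat(crit & p) with some successor in Z. Already a fixed point.
Sat(E[(crit & p) U AX (EF (p & ~crit))]) = {q1, q3}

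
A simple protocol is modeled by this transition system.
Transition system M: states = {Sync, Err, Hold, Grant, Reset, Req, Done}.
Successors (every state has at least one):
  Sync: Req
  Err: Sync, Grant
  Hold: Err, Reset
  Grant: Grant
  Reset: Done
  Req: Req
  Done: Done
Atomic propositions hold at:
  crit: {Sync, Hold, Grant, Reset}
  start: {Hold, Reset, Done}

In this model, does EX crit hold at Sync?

Sat(EX crit) = {s : some successor in {Sync, Hold, Grant, Reset}} = {Err, Hold, Grant}
Sync ∉ Sat(EX crit) = {Err, Hold, Grant}, so the formula does not hold at Sync.

No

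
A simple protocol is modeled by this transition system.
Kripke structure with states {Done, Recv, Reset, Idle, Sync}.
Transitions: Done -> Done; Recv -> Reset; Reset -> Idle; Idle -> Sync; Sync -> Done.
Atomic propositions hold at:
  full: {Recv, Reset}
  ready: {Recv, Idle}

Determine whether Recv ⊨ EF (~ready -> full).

Yes

Sat(~ready) = {Done, Reset, Sync}
Sat(~ready -> full) = {Recv, Reset, Idle}
EF (~ready -> full): least fixpoint, start Z0 = {Recv, Reset, Idle}, add states with some successor in Z. Already a fixed point.
Sat(EF (~ready -> full)) = {Recv, Reset, Idle}
Recv ∈ Sat(EF (~ready -> full)) = {Recv, Reset, Idle}, so the formula holds at Recv.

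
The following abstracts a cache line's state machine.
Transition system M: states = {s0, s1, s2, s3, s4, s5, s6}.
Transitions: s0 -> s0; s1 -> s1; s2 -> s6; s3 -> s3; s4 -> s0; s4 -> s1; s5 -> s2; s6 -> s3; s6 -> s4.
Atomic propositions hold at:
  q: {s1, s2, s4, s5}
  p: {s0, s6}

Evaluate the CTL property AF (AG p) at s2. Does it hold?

No

AG p: greatest fixpoint, start Z0 = {s0, s6}, keep only states in Sat with every successor in Z. Z1 = {s0}; fixed.
Sat(AG p) = {s0}
AF (AG p): least fixpoint, start Z0 = {s0}, add states with every successor in Z. Already a fixed point.
Sat(AF (AG p)) = {s0}
s2 ∉ Sat(AF (AG p)) = {s0}, so the formula does not hold at s2.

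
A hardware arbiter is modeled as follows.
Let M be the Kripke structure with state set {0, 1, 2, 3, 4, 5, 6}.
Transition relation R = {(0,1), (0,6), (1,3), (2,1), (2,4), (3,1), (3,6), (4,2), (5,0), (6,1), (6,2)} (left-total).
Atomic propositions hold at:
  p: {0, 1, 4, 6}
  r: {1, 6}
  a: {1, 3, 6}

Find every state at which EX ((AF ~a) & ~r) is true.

Sat(~a) = {0, 2, 4, 5}
AF ~a: least fixpoint, start Z0 = {0, 2, 4, 5}, add states with every successor in Z. Already a fixed point.
Sat(AF ~a) = {0, 2, 4, 5}
Sat(~r) = {0, 2, 3, 4, 5}
Sat((AF ~a) & ~r) = {0, 2, 4, 5}
Sat(EX ((AF ~a) & ~r)) = {s : some successor in {0, 2, 4, 5}} = {2, 4, 5, 6}

{2, 4, 5, 6}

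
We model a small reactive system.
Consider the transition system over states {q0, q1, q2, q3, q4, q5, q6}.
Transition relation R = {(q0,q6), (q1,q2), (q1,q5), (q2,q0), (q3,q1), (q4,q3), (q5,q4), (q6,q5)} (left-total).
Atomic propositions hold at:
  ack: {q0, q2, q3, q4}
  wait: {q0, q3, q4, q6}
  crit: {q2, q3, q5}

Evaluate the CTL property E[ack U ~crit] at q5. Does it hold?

No

Sat(~crit) = {q0, q1, q4, q6}
E[ack U ~crit]: least fixpoint, start Z0 = Sat(~crit) = {q0, q1, q4, q6}, add states in Sat(ack) with some successor in Z. Z1 = {q0, q1, q2, q3, q4, q6}; fixed.
Sat(E[ack U ~crit]) = {q0, q1, q2, q3, q4, q6}
q5 ∉ Sat(E[ack U ~crit]) = {q0, q1, q2, q3, q4, q6}, so the formula does not hold at q5.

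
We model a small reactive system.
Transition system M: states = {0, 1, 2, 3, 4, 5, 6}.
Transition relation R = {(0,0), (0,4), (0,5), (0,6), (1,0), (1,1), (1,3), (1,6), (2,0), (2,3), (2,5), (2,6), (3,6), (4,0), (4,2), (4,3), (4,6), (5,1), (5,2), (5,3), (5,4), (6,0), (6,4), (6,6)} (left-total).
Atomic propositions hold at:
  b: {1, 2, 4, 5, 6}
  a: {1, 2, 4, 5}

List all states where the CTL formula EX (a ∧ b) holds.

{0, 1, 2, 4, 5, 6}

Sat(a ∧ b) = {1, 2, 4, 5}
Sat(EX (a ∧ b)) = {s : some successor in {1, 2, 4, 5}} = {0, 1, 2, 4, 5, 6}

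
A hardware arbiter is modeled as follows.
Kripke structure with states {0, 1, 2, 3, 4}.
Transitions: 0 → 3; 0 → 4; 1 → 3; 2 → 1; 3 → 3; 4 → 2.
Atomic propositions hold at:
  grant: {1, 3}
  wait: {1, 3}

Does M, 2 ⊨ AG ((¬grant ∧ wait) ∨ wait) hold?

Sat(¬grant) = {0, 2, 4}
Sat(¬grant ∧ wait) = ∅
Sat((¬grant ∧ wait) ∨ wait) = {1, 3}
AG ((¬grant ∧ wait) ∨ wait): greatest fixpoint, start Z0 = {1, 3}, keep only states in Sat with every successor in Z. Already a fixed point.
Sat(AG ((¬grant ∧ wait) ∨ wait)) = {1, 3}
2 ∉ Sat(AG ((¬grant ∧ wait) ∨ wait)) = {1, 3}, so the formula does not hold at 2.

No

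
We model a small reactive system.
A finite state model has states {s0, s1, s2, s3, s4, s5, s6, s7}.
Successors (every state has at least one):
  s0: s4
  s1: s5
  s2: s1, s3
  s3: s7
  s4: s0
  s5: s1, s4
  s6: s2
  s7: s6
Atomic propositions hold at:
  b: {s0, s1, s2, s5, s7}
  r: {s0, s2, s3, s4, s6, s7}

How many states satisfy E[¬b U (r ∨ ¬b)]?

6

Sat(¬b) = {s3, s4, s6}
Sat(r ∨ ¬b) = {s0, s2, s3, s4, s6, s7}
E[¬b U (r ∨ ¬b)]: least fixpoint, start Z0 = Sat((r ∨ ¬b)) = {s0, s2, s3, s4, s6, s7}, add states in Sat(¬b) with some successor in Z. Already a fixed point.
Sat(E[¬b U (r ∨ ¬b)]) = {s0, s2, s3, s4, s6, s7}
|Sat(E[¬b U (r ∨ ¬b)])| = |{s0, s2, s3, s4, s6, s7}| = 6.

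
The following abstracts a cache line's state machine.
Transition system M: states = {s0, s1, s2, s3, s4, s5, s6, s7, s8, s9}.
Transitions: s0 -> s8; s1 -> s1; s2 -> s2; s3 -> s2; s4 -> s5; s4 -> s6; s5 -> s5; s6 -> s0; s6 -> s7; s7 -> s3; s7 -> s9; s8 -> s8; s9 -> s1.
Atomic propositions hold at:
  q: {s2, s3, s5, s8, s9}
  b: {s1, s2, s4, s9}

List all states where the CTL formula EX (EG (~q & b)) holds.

{s1, s9}

Sat(~q) = {s0, s1, s4, s6, s7}
Sat(~q & b) = {s1, s4}
EG (~q & b): greatest fixpoint, start Z0 = {s1, s4}, keep only states in Sat with some successor in Z. Z1 = {s1}; fixed.
Sat(EG (~q & b)) = {s1}
Sat(EX (EG (~q & b))) = {s : some successor in {s1}} = {s1, s9}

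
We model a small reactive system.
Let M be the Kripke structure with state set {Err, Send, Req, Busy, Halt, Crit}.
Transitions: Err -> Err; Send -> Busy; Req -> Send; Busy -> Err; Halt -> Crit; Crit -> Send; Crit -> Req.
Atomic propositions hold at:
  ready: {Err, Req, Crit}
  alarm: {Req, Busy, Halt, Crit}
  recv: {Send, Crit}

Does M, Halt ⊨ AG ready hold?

AG ready: greatest fixpoint, start Z0 = {Err, Req, Crit}, keep only states in Sat with every successor in Z. Z1 = {Err}; fixed.
Sat(AG ready) = {Err}
Halt ∉ Sat(AG ready) = {Err}, so the formula does not hold at Halt.

No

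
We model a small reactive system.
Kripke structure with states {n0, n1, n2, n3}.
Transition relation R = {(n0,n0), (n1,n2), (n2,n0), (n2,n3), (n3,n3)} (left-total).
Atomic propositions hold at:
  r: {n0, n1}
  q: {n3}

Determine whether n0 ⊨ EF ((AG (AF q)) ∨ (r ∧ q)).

No

AF q: least fixpoint, start Z0 = {n3}, add states with every successor in Z. Already a fixed point.
Sat(AF q) = {n3}
AG (AF q): greatest fixpoint, start Z0 = {n3}, keep only states in Sat with every successor in Z. Already a fixed point.
Sat(AG (AF q)) = {n3}
Sat(r ∧ q) = ∅
Sat((AG (AF q)) ∨ (r ∧ q)) = {n3}
EF ((AG (AF q)) ∨ (r ∧ q)): least fixpoint, start Z0 = {n3}, add states with some successor in Z. Z1 = {n2, n3}; Z2 = {n1, n2, n3}; fixed.
Sat(EF ((AG (AF q)) ∨ (r ∧ q))) = {n1, n2, n3}
n0 ∉ Sat(EF ((AG (AF q)) ∨ (r ∧ q))) = {n1, n2, n3}, so the formula does not hold at n0.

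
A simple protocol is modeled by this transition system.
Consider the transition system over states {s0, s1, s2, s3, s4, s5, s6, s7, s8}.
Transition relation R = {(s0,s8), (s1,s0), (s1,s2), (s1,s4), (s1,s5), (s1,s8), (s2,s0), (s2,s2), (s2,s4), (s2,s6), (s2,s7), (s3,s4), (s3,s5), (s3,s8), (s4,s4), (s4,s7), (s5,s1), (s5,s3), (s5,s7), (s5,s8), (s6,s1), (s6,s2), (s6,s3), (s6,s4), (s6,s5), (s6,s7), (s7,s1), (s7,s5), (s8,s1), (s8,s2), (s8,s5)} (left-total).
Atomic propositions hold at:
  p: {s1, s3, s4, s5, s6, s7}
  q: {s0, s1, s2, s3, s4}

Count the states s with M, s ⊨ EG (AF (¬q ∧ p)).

3

Sat(¬q) = {s5, s6, s7, s8}
Sat(¬q ∧ p) = {s5, s6, s7}
AF (¬q ∧ p): least fixpoint, start Z0 = {s5, s6, s7}, add states with every successor in Z. Already a fixed point.
Sat(AF (¬q ∧ p)) = {s5, s6, s7}
EG (AF (¬q ∧ p)): greatest fixpoint, start Z0 = {s5, s6, s7}, keep only states in Sat with some successor in Z. Already a fixed point.
Sat(EG (AF (¬q ∧ p))) = {s5, s6, s7}
|Sat(EG (AF (¬q ∧ p)))| = |{s5, s6, s7}| = 3.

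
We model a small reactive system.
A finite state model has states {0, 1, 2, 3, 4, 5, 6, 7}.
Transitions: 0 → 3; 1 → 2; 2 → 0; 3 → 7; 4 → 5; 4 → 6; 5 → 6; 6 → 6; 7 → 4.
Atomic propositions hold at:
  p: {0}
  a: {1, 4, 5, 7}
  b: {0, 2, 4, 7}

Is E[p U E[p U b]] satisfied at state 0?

E[p U b]: least fixpoint, start Z0 = Sat(b) = {0, 2, 4, 7}, add states in Sat(p) with some successor in Z. Already a fixed point.
Sat(E[p U b]) = {0, 2, 4, 7}
E[p U E[p U b]]: least fixpoint, start Z0 = Sat(E[p U b]) = {0, 2, 4, 7}, add states in Sat(p) with some successor in Z. Already a fixed point.
Sat(E[p U E[p U b]]) = {0, 2, 4, 7}
0 ∈ Sat(E[p U E[p U b]]) = {0, 2, 4, 7}, so the formula holds at 0.

Yes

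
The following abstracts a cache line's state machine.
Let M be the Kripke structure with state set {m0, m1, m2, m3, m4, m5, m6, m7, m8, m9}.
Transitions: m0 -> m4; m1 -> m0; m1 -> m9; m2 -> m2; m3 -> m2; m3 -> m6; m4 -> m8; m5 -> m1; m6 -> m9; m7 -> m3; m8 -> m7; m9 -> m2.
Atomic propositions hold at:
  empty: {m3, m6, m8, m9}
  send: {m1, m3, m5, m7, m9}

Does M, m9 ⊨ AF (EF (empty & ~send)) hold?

No

Sat(~send) = {m0, m2, m4, m6, m8}
Sat(empty & ~send) = {m6, m8}
EF (empty & ~send): least fixpoint, start Z0 = {m6, m8}, add states with some successor in Z. Z1 = {m3, m4, m6, m8}; Z2 = {m0, m3, m4, m6, m7, m8}; Z3 = {m0, m1, m3, m4, m6, m7, m8}; Z4 = {m0, m1, m3, m4, m5, m6, m7, m8}; fixed.
Sat(EF (empty & ~send)) = {m0, m1, m3, m4, m5, m6, m7, m8}
AF (EF (empty & ~send)): least fixpoint, start Z0 = {m0, m1, m3, m4, m5, m6, m7, m8}, add states with every successor in Z. Already a fixed point.
Sat(AF (EF (empty & ~send))) = {m0, m1, m3, m4, m5, m6, m7, m8}
m9 ∉ Sat(AF (EF (empty & ~send))) = {m0, m1, m3, m4, m5, m6, m7, m8}, so the formula does not hold at m9.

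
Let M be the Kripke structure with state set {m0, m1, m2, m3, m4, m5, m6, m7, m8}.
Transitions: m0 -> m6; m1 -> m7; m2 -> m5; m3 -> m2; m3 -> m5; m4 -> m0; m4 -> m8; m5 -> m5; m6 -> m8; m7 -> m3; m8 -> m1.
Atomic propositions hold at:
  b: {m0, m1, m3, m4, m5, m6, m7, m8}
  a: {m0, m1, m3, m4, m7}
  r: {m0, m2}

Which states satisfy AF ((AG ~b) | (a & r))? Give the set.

Sat(~b) = {m2}
AG ~b: greatest fixpoint, start Z0 = {m2}, keep only states in Sat with every successor in Z. Z1 = ∅; fixed.
Sat(AG ~b) = ∅
Sat(a & r) = {m0}
Sat((AG ~b) | (a & r)) = {m0}
AF ((AG ~b) | (a & r)): least fixpoint, start Z0 = {m0}, add states with every successor in Z. Already a fixed point.
Sat(AF ((AG ~b) | (a & r))) = {m0}

{m0}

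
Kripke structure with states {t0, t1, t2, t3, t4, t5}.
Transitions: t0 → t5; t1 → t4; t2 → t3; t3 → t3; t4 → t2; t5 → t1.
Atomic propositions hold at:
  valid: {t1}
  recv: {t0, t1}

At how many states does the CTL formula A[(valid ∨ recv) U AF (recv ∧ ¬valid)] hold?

Sat(valid ∨ recv) = {t0, t1}
Sat(¬valid) = {t0, t2, t3, t4, t5}
Sat(recv ∧ ¬valid) = {t0}
AF (recv ∧ ¬valid): least fixpoint, start Z0 = {t0}, add states with every successor in Z. Already a fixed point.
Sat(AF (recv ∧ ¬valid)) = {t0}
A[(valid ∨ recv) U AF (recv ∧ ¬valid)]: least fixpoint, start Z0 = Sat(AF (recv ∧ ¬valid)) = {t0}, add states in Sat(valid ∨ recv) with every successor in Z. Already a fixed point.
Sat(A[(valid ∨ recv) U AF (recv ∧ ¬valid)]) = {t0}
|Sat(A[(valid ∨ recv) U AF (recv ∧ ¬valid)])| = |{t0}| = 1.

1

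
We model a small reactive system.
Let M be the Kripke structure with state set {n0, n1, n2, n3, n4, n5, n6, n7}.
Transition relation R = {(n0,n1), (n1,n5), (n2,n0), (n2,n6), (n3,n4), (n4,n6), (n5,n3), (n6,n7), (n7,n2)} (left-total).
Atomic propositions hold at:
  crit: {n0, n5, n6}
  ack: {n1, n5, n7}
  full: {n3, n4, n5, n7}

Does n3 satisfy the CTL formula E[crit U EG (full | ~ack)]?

Yes

Sat(~ack) = {n0, n2, n3, n4, n6}
Sat(full | ~ack) = {n0, n2, n3, n4, n5, n6, n7}
EG (full | ~ack): greatest fixpoint, start Z0 = {n0, n2, n3, n4, n5, n6, n7}, keep only states in Sat with some successor in Z. Z1 = {n2, n3, n4, n5, n6, n7}; fixed.
Sat(EG (full | ~ack)) = {n2, n3, n4, n5, n6, n7}
E[crit U EG (full | ~ack)]: least fixpoint, start Z0 = Sat(EG (full | ~ack)) = {n2, n3, n4, n5, n6, n7}, add states in Sat(crit) with some successor in Z. Already a fixed point.
Sat(E[crit U EG (full | ~ack)]) = {n2, n3, n4, n5, n6, n7}
n3 ∈ Sat(E[crit U EG (full | ~ack)]) = {n2, n3, n4, n5, n6, n7}, so the formula holds at n3.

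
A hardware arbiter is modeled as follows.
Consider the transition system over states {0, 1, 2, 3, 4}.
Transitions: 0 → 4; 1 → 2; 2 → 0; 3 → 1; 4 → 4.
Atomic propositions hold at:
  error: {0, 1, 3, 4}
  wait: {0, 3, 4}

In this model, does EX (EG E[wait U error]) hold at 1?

No

E[wait U error]: least fixpoint, start Z0 = Sat(error) = {0, 1, 3, 4}, add states in Sat(wait) with some successor in Z. Already a fixed point.
Sat(E[wait U error]) = {0, 1, 3, 4}
EG E[wait U error]: greatest fixpoint, start Z0 = {0, 1, 3, 4}, keep only states in Sat with some successor in Z. Z1 = {0, 3, 4}; Z2 = {0, 4}; fixed.
Sat(EG E[wait U error]) = {0, 4}
Sat(EX (EG E[wait U error])) = {s : some successor in {0, 4}} = {0, 2, 4}
1 ∉ Sat(EX (EG E[wait U error])) = {0, 2, 4}, so the formula does not hold at 1.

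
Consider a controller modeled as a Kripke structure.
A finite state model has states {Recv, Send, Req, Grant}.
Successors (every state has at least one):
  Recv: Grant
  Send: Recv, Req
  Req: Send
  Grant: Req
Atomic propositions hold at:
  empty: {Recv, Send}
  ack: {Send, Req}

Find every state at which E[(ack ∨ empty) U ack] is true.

Sat(ack ∨ empty) = {Recv, Send, Req}
E[(ack ∨ empty) U ack]: least fixpoint, start Z0 = Sat(ack) = {Send, Req}, add states in Sat(ack ∨ empty) with some successor in Z. Already a fixed point.
Sat(E[(ack ∨ empty) U ack]) = {Send, Req}

{Send, Req}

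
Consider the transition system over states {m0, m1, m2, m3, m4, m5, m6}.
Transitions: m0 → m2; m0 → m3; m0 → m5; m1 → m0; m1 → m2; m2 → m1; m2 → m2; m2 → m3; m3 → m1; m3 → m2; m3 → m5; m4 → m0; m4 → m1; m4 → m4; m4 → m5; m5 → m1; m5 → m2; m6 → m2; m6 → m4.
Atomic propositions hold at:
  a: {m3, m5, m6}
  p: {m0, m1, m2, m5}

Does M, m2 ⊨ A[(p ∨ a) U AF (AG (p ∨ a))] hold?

Yes

Sat(p ∨ a) = {m0, m1, m2, m3, m5, m6}
AG (p ∨ a): greatest fixpoint, start Z0 = {m0, m1, m2, m3, m5, m6}, keep only states in Sat with every successor in Z. Z1 = {m0, m1, m2, m3, m5}; fixed.
Sat(AG (p ∨ a)) = {m0, m1, m2, m3, m5}
AF (AG (p ∨ a)): least fixpoint, start Z0 = {m0, m1, m2, m3, m5}, add states with every successor in Z. Already a fixed point.
Sat(AF (AG (p ∨ a))) = {m0, m1, m2, m3, m5}
A[(p ∨ a) U AF (AG (p ∨ a))]: least fixpoint, start Z0 = Sat(AF (AG (p ∨ a))) = {m0, m1, m2, m3, m5}, add states in Sat(p ∨ a) with every successor in Z. Already a fixed point.
Sat(A[(p ∨ a) U AF (AG (p ∨ a))]) = {m0, m1, m2, m3, m5}
m2 ∈ Sat(A[(p ∨ a) U AF (AG (p ∨ a))]) = {m0, m1, m2, m3, m5}, so the formula holds at m2.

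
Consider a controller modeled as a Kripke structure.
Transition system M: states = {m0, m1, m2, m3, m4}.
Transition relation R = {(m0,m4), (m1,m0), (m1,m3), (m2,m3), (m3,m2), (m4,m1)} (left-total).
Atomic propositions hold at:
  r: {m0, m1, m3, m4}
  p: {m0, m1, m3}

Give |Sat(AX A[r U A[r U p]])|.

4

A[r U p]: least fixpoint, start Z0 = Sat(p) = {m0, m1, m3}, add states in Sat(r) with every successor in Z. Z1 = {m0, m1, m3, m4}; fixed.
Sat(A[r U p]) = {m0, m1, m3, m4}
A[r U A[r U p]]: least fixpoint, start Z0 = Sat(A[r U p]) = {m0, m1, m3, m4}, add states in Sat(r) with every successor in Z. Already a fixed point.
Sat(A[r U A[r U p]]) = {m0, m1, m3, m4}
Sat(AX A[r U A[r U p]]) = {s : every successor in {m0, m1, m3, m4}} = {m0, m1, m2, m4}
|Sat(AX A[r U A[r U p]])| = |{m0, m1, m2, m4}| = 4.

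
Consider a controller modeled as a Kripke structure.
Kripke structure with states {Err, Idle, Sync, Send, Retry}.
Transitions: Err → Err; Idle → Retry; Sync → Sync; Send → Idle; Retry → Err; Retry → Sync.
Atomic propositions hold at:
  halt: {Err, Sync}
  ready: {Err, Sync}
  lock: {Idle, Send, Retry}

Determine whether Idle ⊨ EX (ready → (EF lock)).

EF lock: least fixpoint, start Z0 = {Idle, Send, Retry}, add states with some successor in Z. Already a fixed point.
Sat(EF lock) = {Idle, Send, Retry}
Sat(ready → (EF lock)) = {Idle, Send, Retry}
Sat(EX (ready → (EF lock))) = {s : some successor in {Idle, Send, Retry}} = {Idle, Send}
Idle ∈ Sat(EX (ready → (EF lock))) = {Idle, Send}, so the formula holds at Idle.

Yes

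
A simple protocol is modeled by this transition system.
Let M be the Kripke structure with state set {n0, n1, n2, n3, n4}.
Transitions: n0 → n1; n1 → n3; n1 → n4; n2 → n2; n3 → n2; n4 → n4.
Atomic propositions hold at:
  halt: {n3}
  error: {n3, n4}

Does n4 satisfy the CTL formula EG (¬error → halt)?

Sat(¬error) = {n0, n1, n2}
Sat(¬error → halt) = {n3, n4}
EG (¬error → halt): greatest fixpoint, start Z0 = {n3, n4}, keep only states in Sat with some successor in Z. Z1 = {n4}; fixed.
Sat(EG (¬error → halt)) = {n4}
n4 ∈ Sat(EG (¬error → halt)) = {n4}, so the formula holds at n4.

Yes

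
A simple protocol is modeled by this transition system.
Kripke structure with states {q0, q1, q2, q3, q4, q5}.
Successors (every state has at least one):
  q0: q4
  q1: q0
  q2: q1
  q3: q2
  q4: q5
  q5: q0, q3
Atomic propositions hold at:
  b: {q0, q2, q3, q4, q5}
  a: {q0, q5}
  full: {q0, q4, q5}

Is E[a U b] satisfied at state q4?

Yes

E[a U b]: least fixpoint, start Z0 = Sat(b) = {q0, q2, q3, q4, q5}, add states in Sat(a) with some successor in Z. Already a fixed point.
Sat(E[a U b]) = {q0, q2, q3, q4, q5}
q4 ∈ Sat(E[a U b]) = {q0, q2, q3, q4, q5}, so the formula holds at q4.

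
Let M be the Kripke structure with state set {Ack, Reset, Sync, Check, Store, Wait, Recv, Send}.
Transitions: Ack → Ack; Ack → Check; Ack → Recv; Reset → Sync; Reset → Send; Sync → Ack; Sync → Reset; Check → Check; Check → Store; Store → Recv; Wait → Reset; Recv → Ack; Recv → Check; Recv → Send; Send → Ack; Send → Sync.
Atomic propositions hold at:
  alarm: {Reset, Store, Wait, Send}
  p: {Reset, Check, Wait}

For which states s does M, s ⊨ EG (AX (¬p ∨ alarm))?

{Reset, Sync, Wait, Send}

Sat(¬p) = {Ack, Sync, Store, Recv, Send}
Sat(¬p ∨ alarm) = {Ack, Reset, Sync, Store, Wait, Recv, Send}
Sat(AX (¬p ∨ alarm)) = {s : every successor in {Ack, Reset, Sync, Store, Wait, Recv, Send}} = {Reset, Sync, Store, Wait, Send}
EG (AX (¬p ∨ alarm)): greatest fixpoint, start Z0 = {Reset, Sync, Store, Wait, Send}, keep only states in Sat with some successor in Z. Z1 = {Reset, Sync, Wait, Send}; fixed.
Sat(EG (AX (¬p ∨ alarm))) = {Reset, Sync, Wait, Send}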